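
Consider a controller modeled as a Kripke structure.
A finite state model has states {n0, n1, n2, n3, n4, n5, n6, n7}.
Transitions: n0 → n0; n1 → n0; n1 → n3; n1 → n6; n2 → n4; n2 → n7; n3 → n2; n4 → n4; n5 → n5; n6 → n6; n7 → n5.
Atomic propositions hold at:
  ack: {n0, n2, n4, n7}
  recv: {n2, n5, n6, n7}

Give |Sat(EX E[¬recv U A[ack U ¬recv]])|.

4

Sat(¬recv) = {n0, n1, n3, n4}
A[ack U ¬recv]: least fixpoint, start Z0 = Sat(¬recv) = {n0, n1, n3, n4}, add states in Sat(ack) with every successor in Z. Already a fixed point.
Sat(A[ack U ¬recv]) = {n0, n1, n3, n4}
E[¬recv U A[ack U ¬recv]]: least fixpoint, start Z0 = Sat(A[ack U ¬recv]) = {n0, n1, n3, n4}, add states in Sat(¬recv) with some successor in Z. Already a fixed point.
Sat(E[¬recv U A[ack U ¬recv]]) = {n0, n1, n3, n4}
Sat(EX E[¬recv U A[ack U ¬recv]]) = {s : some successor in {n0, n1, n3, n4}} = {n0, n1, n2, n4}
|Sat(EX E[¬recv U A[ack U ¬recv]])| = |{n0, n1, n2, n4}| = 4.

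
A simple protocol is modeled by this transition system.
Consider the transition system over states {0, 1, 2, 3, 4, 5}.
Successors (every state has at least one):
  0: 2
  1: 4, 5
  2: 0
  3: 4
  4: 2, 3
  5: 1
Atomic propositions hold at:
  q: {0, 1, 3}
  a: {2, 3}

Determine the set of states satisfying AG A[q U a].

A[q U a]: least fixpoint, start Z0 = Sat(a) = {2, 3}, add states in Sat(q) with every successor in Z. Z1 = {0, 2, 3}; fixed.
Sat(A[q U a]) = {0, 2, 3}
AG A[q U a]: greatest fixpoint, start Z0 = {0, 2, 3}, keep only states in Sat with every successor in Z. Z1 = {0, 2}; fixed.
Sat(AG A[q U a]) = {0, 2}

{0, 2}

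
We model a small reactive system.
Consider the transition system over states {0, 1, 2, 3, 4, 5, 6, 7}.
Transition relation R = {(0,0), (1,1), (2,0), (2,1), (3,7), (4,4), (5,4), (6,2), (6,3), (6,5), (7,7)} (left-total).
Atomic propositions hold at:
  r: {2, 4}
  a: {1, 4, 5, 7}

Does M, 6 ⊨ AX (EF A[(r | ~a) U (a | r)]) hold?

Yes

Sat(~a) = {0, 2, 3, 6}
Sat(r | ~a) = {0, 2, 3, 4, 6}
Sat(a | r) = {1, 2, 4, 5, 7}
A[(r | ~a) U (a | r)]: least fixpoint, start Z0 = Sat((a | r)) = {1, 2, 4, 5, 7}, add states in Sat(r | ~a) with every successor in Z. Z1 = {1, 2, 3, 4, 5, 7}; Z2 = {1, 2, 3, 4, 5, 6, 7}; fixed.
Sat(A[(r | ~a) U (a | r)]) = {1, 2, 3, 4, 5, 6, 7}
EF A[(r | ~a) U (a | r)]: least fixpoint, start Z0 = {1, 2, 3, 4, 5, 6, 7}, add states with some successor in Z. Already a fixed point.
Sat(EF A[(r | ~a) U (a | r)]) = {1, 2, 3, 4, 5, 6, 7}
Sat(AX (EF A[(r | ~a) U (a | r)])) = {s : every successor in {1, 2, 3, 4, 5, 6, 7}} = {1, 3, 4, 5, 6, 7}
6 ∈ Sat(AX (EF A[(r | ~a) U (a | r)])) = {1, 3, 4, 5, 6, 7}, so the formula holds at 6.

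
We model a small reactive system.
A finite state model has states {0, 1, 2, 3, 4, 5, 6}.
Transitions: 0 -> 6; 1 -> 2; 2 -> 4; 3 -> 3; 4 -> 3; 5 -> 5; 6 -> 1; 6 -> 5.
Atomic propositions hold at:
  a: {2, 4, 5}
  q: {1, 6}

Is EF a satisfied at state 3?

EF a: least fixpoint, start Z0 = {2, 4, 5}, add states with some successor in Z. Z1 = {1, 2, 4, 5, 6}; Z2 = {0, 1, 2, 4, 5, 6}; fixed.
Sat(EF a) = {0, 1, 2, 4, 5, 6}
3 ∉ Sat(EF a) = {0, 1, 2, 4, 5, 6}, so the formula does not hold at 3.

No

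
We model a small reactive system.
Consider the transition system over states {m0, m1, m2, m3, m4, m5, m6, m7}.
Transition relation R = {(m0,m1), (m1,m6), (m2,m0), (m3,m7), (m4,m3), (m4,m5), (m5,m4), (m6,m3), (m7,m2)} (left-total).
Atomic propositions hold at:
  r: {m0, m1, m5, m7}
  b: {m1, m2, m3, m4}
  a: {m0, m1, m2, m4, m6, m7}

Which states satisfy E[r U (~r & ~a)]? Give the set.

{m3}

Sat(~r) = {m2, m3, m4, m6}
Sat(~a) = {m3, m5}
Sat(~r & ~a) = {m3}
E[r U (~r & ~a)]: least fixpoint, start Z0 = Sat((~r & ~a)) = {m3}, add states in Sat(r) with some successor in Z. Already a fixed point.
Sat(E[r U (~r & ~a)]) = {m3}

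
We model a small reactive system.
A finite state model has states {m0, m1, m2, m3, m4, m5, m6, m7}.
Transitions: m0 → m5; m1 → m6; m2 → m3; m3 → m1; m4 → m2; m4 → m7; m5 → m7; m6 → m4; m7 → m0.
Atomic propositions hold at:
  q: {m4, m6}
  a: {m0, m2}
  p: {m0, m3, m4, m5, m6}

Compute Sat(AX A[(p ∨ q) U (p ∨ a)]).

Sat(p ∨ q) = {m0, m3, m4, m5, m6}
Sat(p ∨ a) = {m0, m2, m3, m4, m5, m6}
A[(p ∨ q) U (p ∨ a)]: least fixpoint, start Z0 = Sat((p ∨ a)) = {m0, m2, m3, m4, m5, m6}, add states in Sat(p ∨ q) with every successor in Z. Already a fixed point.
Sat(A[(p ∨ q) U (p ∨ a)]) = {m0, m2, m3, m4, m5, m6}
Sat(AX A[(p ∨ q) U (p ∨ a)]) = {s : every successor in {m0, m2, m3, m4, m5, m6}} = {m0, m1, m2, m6, m7}

{m0, m1, m2, m6, m7}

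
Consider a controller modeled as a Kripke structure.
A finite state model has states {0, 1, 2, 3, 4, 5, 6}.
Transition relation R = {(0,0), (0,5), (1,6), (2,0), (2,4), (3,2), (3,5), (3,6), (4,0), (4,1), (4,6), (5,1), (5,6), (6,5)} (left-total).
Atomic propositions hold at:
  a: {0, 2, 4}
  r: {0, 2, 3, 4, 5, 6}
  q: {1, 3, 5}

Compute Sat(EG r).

{0, 2, 3, 4, 5, 6}

EG r: greatest fixpoint, start Z0 = {0, 2, 3, 4, 5, 6}, keep only states in Sat with some successor in Z. Already a fixed point.
Sat(EG r) = {0, 2, 3, 4, 5, 6}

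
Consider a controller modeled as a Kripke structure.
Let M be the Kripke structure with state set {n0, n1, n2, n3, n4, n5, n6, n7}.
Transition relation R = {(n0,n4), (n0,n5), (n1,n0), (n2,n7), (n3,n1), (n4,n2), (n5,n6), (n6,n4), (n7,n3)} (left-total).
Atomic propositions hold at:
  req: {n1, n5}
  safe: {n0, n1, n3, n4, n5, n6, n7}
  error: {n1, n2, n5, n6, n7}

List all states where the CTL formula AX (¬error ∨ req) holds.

{n0, n1, n3, n6, n7}

Sat(¬error) = {n0, n3, n4}
Sat(¬error ∨ req) = {n0, n1, n3, n4, n5}
Sat(AX (¬error ∨ req)) = {s : every successor in {n0, n1, n3, n4, n5}} = {n0, n1, n3, n6, n7}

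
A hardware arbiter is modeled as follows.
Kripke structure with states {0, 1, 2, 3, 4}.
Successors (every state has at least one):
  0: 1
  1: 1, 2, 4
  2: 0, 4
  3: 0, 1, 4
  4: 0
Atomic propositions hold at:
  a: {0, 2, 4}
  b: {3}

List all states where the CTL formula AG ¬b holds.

{0, 1, 2, 4}

Sat(¬b) = {0, 1, 2, 4}
AG ¬b: greatest fixpoint, start Z0 = {0, 1, 2, 4}, keep only states in Sat with every successor in Z. Already a fixed point.
Sat(AG ¬b) = {0, 1, 2, 4}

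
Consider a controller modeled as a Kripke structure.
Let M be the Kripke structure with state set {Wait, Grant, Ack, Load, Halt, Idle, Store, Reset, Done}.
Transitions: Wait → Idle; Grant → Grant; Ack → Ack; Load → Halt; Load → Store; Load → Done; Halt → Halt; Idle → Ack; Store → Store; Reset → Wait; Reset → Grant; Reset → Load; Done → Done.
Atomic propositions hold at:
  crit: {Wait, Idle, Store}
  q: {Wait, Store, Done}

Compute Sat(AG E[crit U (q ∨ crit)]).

{Store, Done}

Sat(q ∨ crit) = {Wait, Idle, Store, Done}
E[crit U (q ∨ crit)]: least fixpoint, start Z0 = Sat((q ∨ crit)) = {Wait, Idle, Store, Done}, add states in Sat(crit) with some successor in Z. Already a fixed point.
Sat(E[crit U (q ∨ crit)]) = {Wait, Idle, Store, Done}
AG E[crit U (q ∨ crit)]: greatest fixpoint, start Z0 = {Wait, Idle, Store, Done}, keep only states in Sat with every successor in Z. Z1 = {Wait, Store, Done}; Z2 = {Store, Done}; fixed.
Sat(AG E[crit U (q ∨ crit)]) = {Store, Done}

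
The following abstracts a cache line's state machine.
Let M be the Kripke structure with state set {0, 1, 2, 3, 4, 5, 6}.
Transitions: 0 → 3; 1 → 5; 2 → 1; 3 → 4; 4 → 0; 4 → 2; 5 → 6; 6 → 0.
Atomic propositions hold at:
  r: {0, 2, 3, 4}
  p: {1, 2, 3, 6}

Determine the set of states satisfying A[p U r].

A[p U r]: least fixpoint, start Z0 = Sat(r) = {0, 2, 3, 4}, add states in Sat(p) with every successor in Z. Z1 = {0, 2, 3, 4, 6}; fixed.
Sat(A[p U r]) = {0, 2, 3, 4, 6}

{0, 2, 3, 4, 6}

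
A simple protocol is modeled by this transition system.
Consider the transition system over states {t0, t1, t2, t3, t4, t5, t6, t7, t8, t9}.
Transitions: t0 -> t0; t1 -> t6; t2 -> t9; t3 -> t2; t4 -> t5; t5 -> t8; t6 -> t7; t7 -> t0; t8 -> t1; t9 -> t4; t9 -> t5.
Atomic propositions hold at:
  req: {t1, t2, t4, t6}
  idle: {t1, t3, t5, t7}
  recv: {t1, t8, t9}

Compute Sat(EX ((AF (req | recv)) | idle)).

{t1, t2, t3, t4, t5, t6, t8, t9}

Sat(req | recv) = {t1, t2, t4, t6, t8, t9}
AF (req | recv): least fixpoint, start Z0 = {t1, t2, t4, t6, t8, t9}, add states with every successor in Z. Z1 = {t1, t2, t3, t4, t5, t6, t8, t9}; fixed.
Sat(AF (req | recv)) = {t1, t2, t3, t4, t5, t6, t8, t9}
Sat((AF (req | recv)) | idle) = {t1, t2, t3, t4, t5, t6, t7, t8, t9}
Sat(EX ((AF (req | recv)) | idle)) = {s : some successor in {t1, t2, t3, t4, t5, t6, t7, t8, t9}} = {t1, t2, t3, t4, t5, t6, t8, t9}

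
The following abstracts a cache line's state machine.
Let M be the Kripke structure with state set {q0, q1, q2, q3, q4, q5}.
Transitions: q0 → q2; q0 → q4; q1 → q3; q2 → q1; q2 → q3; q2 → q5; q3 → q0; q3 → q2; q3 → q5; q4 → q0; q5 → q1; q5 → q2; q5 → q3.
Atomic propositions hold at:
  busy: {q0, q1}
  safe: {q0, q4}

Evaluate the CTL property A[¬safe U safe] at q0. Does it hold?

Yes

Sat(¬safe) = {q1, q2, q3, q5}
A[¬safe U safe]: least fixpoint, start Z0 = Sat(safe) = {q0, q4}, add states in Sat(¬safe) with every successor in Z. Already a fixed point.
Sat(A[¬safe U safe]) = {q0, q4}
q0 ∈ Sat(A[¬safe U safe]) = {q0, q4}, so the formula holds at q0.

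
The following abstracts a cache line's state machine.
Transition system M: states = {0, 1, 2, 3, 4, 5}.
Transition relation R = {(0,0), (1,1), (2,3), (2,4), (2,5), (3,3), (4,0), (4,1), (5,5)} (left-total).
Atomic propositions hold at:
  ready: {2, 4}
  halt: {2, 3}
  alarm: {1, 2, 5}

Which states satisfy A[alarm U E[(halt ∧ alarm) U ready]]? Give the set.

Sat(halt ∧ alarm) = {2}
E[(halt ∧ alarm) U ready]: least fixpoint, start Z0 = Sat(ready) = {2, 4}, add states in Sat(halt ∧ alarm) with some successor in Z. Already a fixed point.
Sat(E[(halt ∧ alarm) U ready]) = {2, 4}
A[alarm U E[(halt ∧ alarm) U ready]]: least fixpoint, start Z0 = Sat(E[(halt ∧ alarm) U ready]) = {2, 4}, add states in Sat(alarm) with every successor in Z. Already a fixed point.
Sat(A[alarm U E[(halt ∧ alarm) U ready]]) = {2, 4}

{2, 4}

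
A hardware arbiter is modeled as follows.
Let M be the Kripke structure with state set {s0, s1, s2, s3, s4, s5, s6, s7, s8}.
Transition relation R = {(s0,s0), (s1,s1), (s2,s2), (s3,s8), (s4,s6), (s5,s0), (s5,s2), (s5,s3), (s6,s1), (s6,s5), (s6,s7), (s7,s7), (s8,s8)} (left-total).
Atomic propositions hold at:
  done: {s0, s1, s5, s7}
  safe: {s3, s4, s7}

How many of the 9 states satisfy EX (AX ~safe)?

Sat(~safe) = {s0, s1, s2, s5, s6, s8}
Sat(AX ~safe) = {s : every successor in {s0, s1, s2, s5, s6, s8}} = {s0, s1, s2, s3, s4, s8}
Sat(EX (AX ~safe)) = {s : some successor in {s0, s1, s2, s3, s4, s8}} = {s0, s1, s2, s3, s5, s6, s8}
|Sat(EX (AX ~safe))| = |{s0, s1, s2, s3, s5, s6, s8}| = 7.

7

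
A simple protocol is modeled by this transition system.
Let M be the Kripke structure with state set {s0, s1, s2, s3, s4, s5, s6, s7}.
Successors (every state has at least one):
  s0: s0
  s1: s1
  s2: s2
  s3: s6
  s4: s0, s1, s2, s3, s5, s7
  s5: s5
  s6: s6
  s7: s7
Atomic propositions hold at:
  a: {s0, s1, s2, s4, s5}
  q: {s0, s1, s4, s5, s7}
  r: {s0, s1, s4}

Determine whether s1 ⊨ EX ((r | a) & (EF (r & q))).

Sat(r | a) = {s0, s1, s2, s4, s5}
Sat(r & q) = {s0, s1, s4}
EF (r & q): least fixpoint, start Z0 = {s0, s1, s4}, add states with some successor in Z. Already a fixed point.
Sat(EF (r & q)) = {s0, s1, s4}
Sat((r | a) & (EF (r & q))) = {s0, s1, s4}
Sat(EX ((r | a) & (EF (r & q)))) = {s : some successor in {s0, s1, s4}} = {s0, s1, s4}
s1 ∈ Sat(EX ((r | a) & (EF (r & q)))) = {s0, s1, s4}, so the formula holds at s1.

Yes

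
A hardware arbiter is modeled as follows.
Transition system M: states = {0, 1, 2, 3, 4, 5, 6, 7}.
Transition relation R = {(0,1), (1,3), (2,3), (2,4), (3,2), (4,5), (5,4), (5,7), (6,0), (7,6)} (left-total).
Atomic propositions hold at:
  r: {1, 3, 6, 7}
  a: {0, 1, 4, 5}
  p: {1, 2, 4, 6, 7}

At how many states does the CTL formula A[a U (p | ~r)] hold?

Sat(~r) = {0, 2, 4, 5}
Sat(p | ~r) = {0, 1, 2, 4, 5, 6, 7}
A[a U (p | ~r)]: least fixpoint, start Z0 = Sat((p | ~r)) = {0, 1, 2, 4, 5, 6, 7}, add states in Sat(a) with every successor in Z. Already a fixed point.
Sat(A[a U (p | ~r)]) = {0, 1, 2, 4, 5, 6, 7}
|Sat(A[a U (p | ~r)])| = |{0, 1, 2, 4, 5, 6, 7}| = 7.

7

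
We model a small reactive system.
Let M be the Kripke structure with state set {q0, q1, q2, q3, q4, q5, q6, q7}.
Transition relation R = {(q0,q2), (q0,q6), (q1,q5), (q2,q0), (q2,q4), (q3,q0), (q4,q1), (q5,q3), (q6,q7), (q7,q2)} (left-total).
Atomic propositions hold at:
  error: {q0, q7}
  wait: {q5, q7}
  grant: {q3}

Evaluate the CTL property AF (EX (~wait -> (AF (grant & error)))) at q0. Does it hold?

Sat(~wait) = {q0, q1, q2, q3, q4, q6}
Sat(grant & error) = ∅
AF (grant & error): least fixpoint, start Z0 = ∅, add states with every successor in Z. Already a fixed point.
Sat(AF (grant & error)) = ∅
Sat(~wait -> (AF (grant & error))) = {q5, q7}
Sat(EX (~wait -> (AF (grant & error)))) = {s : some successor in {q5, q7}} = {q1, q6}
AF (EX (~wait -> (AF (grant & error)))): least fixpoint, start Z0 = {q1, q6}, add states with every successor in Z. Z1 = {q1, q4, q6}; fixed.
Sat(AF (EX (~wait -> (AF (grant & error))))) = {q1, q4, q6}
q0 ∉ Sat(AF (EX (~wait -> (AF (grant & error))))) = {q1, q4, q6}, so the formula does not hold at q0.

No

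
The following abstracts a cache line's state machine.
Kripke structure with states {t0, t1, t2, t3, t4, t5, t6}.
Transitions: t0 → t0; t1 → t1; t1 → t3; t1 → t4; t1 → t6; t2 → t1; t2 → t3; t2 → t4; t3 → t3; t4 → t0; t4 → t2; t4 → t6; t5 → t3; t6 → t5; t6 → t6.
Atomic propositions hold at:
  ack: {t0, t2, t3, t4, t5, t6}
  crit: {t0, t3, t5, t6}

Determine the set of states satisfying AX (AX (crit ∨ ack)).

{t0, t3, t5, t6}

Sat(crit ∨ ack) = {t0, t2, t3, t4, t5, t6}
Sat(AX (crit ∨ ack)) = {s : every successor in {t0, t2, t3, t4, t5, t6}} = {t0, t3, t4, t5, t6}
Sat(AX (AX (crit ∨ ack))) = {s : every successor in {t0, t3, t4, t5, t6}} = {t0, t3, t5, t6}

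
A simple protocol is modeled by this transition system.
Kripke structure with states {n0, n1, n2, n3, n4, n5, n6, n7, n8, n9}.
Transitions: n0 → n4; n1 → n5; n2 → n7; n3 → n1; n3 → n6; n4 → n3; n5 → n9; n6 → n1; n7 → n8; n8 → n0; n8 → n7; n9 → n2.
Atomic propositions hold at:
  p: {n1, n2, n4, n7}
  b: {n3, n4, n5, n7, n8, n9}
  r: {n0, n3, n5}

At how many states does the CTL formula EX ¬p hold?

Sat(¬p) = {n0, n3, n5, n6, n8, n9}
Sat(EX ¬p) = {s : some successor in {n0, n3, n5, n6, n8, n9}} = {n1, n3, n4, n5, n7, n8}
|Sat(EX ¬p)| = |{n1, n3, n4, n5, n7, n8}| = 6.

6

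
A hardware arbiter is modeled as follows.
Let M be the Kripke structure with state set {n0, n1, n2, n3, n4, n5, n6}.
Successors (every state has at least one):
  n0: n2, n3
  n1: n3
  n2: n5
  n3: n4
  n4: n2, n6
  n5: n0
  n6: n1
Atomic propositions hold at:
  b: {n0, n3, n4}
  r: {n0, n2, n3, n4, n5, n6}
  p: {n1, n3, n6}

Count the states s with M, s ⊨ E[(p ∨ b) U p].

5

Sat(p ∨ b) = {n0, n1, n3, n4, n6}
E[(p ∨ b) U p]: least fixpoint, start Z0 = Sat(p) = {n1, n3, n6}, add states in Sat(p ∨ b) with some successor in Z. Z1 = {n0, n1, n3, n4, n6}; fixed.
Sat(E[(p ∨ b) U p]) = {n0, n1, n3, n4, n6}
|Sat(E[(p ∨ b) U p])| = |{n0, n1, n3, n4, n6}| = 5.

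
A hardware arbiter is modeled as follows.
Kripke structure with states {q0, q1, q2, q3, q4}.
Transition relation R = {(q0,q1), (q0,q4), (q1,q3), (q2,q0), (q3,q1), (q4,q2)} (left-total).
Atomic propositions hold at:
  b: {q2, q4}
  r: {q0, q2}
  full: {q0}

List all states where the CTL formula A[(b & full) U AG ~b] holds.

{q1, q3}

Sat(b & full) = ∅
Sat(~b) = {q0, q1, q3}
AG ~b: greatest fixpoint, start Z0 = {q0, q1, q3}, keep only states in Sat with every successor in Z. Z1 = {q1, q3}; fixed.
Sat(AG ~b) = {q1, q3}
A[(b & full) U AG ~b]: least fixpoint, start Z0 = Sat(AG ~b) = {q1, q3}, add states in Sat(b & full) with every successor in Z. Already a fixed point.
Sat(A[(b & full) U AG ~b]) = {q1, q3}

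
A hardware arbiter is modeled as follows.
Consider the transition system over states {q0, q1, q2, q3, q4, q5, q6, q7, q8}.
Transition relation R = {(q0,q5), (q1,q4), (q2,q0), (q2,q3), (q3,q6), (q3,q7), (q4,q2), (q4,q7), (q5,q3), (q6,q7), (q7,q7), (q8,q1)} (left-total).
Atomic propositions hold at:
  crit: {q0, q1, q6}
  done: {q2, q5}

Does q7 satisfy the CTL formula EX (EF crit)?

EF crit: least fixpoint, start Z0 = {q0, q1, q6}, add states with some successor in Z. Z1 = {q0, q1, q2, q3, q6, q8}; Z2 = {q0, q1, q2, q3, q4, q5, q6, q8}; fixed.
Sat(EF crit) = {q0, q1, q2, q3, q4, q5, q6, q8}
Sat(EX (EF crit)) = {s : some successor in {q0, q1, q2, q3, q4, q5, q6, q8}} = {q0, q1, q2, q3, q4, q5, q8}
q7 ∉ Sat(EX (EF crit)) = {q0, q1, q2, q3, q4, q5, q8}, so the formula does not hold at q7.

No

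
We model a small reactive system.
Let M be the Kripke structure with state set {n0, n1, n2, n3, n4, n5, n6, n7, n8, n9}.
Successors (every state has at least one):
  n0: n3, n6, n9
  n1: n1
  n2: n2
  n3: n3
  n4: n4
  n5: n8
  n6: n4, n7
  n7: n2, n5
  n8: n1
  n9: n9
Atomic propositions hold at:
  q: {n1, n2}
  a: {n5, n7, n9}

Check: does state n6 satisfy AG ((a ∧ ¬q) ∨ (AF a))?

Sat(¬q) = {n0, n3, n4, n5, n6, n7, n8, n9}
Sat(a ∧ ¬q) = {n5, n7, n9}
AF a: least fixpoint, start Z0 = {n5, n7, n9}, add states with every successor in Z. Already a fixed point.
Sat(AF a) = {n5, n7, n9}
Sat((a ∧ ¬q) ∨ (AF a)) = {n5, n7, n9}
AG ((a ∧ ¬q) ∨ (AF a)): greatest fixpoint, start Z0 = {n5, n7, n9}, keep only states in Sat with every successor in Z. Z1 = {n9}; fixed.
Sat(AG ((a ∧ ¬q) ∨ (AF a))) = {n9}
n6 ∉ Sat(AG ((a ∧ ¬q) ∨ (AF a))) = {n9}, so the formula does not hold at n6.

No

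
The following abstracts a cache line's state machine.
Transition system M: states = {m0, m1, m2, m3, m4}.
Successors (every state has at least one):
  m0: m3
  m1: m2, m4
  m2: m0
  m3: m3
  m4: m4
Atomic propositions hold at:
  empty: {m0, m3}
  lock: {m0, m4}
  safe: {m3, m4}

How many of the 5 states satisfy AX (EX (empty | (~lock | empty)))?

3

Sat(~lock) = {m1, m2, m3}
Sat(~lock | empty) = {m0, m1, m2, m3}
Sat(empty | (~lock | empty)) = {m0, m1, m2, m3}
Sat(EX (empty | (~lock | empty))) = {s : some successor in {m0, m1, m2, m3}} = {m0, m1, m2, m3}
Sat(AX (EX (empty | (~lock | empty)))) = {s : every successor in {m0, m1, m2, m3}} = {m0, m2, m3}
|Sat(AX (EX (empty | (~lock | empty))))| = |{m0, m2, m3}| = 3.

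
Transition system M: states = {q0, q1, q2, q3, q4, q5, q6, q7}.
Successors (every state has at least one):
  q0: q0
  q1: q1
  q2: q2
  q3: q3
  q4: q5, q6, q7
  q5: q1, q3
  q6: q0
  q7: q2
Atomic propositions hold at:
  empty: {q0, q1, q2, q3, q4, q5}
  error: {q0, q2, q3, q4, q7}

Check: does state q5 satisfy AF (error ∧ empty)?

No

Sat(error ∧ empty) = {q0, q2, q3, q4}
AF (error ∧ empty): least fixpoint, start Z0 = {q0, q2, q3, q4}, add states with every successor in Z. Z1 = {q0, q2, q3, q4, q6, q7}; fixed.
Sat(AF (error ∧ empty)) = {q0, q2, q3, q4, q6, q7}
q5 ∉ Sat(AF (error ∧ empty)) = {q0, q2, q3, q4, q6, q7}, so the formula does not hold at q5.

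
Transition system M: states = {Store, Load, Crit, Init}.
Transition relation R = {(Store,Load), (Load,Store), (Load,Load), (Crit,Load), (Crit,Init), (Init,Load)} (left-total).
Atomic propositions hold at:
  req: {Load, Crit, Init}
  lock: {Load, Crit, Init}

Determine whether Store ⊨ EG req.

No

EG req: greatest fixpoint, start Z0 = {Load, Crit, Init}, keep only states in Sat with some successor in Z. Already a fixed point.
Sat(EG req) = {Load, Crit, Init}
Store ∉ Sat(EG req) = {Load, Crit, Init}, so the formula does not hold at Store.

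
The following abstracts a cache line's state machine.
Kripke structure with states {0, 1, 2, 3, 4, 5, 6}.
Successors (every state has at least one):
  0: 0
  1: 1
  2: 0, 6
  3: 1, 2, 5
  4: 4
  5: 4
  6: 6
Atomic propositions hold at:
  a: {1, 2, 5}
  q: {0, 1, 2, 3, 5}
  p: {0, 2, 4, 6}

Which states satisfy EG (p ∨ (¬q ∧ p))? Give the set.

Sat(¬q) = {4, 6}
Sat(¬q ∧ p) = {4, 6}
Sat(p ∨ (¬q ∧ p)) = {0, 2, 4, 6}
EG (p ∨ (¬q ∧ p)): greatest fixpoint, start Z0 = {0, 2, 4, 6}, keep only states in Sat with some successor in Z. Already a fixed point.
Sat(EG (p ∨ (¬q ∧ p))) = {0, 2, 4, 6}

{0, 2, 4, 6}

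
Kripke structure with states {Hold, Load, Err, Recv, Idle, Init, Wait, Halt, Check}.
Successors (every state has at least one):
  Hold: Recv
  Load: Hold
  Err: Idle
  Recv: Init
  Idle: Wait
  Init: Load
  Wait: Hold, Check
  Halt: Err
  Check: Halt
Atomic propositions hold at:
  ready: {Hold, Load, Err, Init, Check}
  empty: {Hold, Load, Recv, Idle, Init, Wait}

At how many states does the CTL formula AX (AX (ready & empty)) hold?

3

Sat(ready & empty) = {Hold, Load, Init}
Sat(AX (ready & empty)) = {s : every successor in {Hold, Load, Init}} = {Load, Recv, Init}
Sat(AX (AX (ready & empty))) = {s : every successor in {Load, Recv, Init}} = {Hold, Recv, Init}
|Sat(AX (AX (ready & empty)))| = |{Hold, Recv, Init}| = 3.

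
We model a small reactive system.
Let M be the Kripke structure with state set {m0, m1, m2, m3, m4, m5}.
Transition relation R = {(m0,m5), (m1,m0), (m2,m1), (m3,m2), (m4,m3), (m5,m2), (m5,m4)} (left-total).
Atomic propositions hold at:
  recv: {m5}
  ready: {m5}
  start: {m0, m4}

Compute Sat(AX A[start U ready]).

{m0, m1}

A[start U ready]: least fixpoint, start Z0 = Sat(ready) = {m5}, add states in Sat(start) with every successor in Z. Z1 = {m0, m5}; fixed.
Sat(A[start U ready]) = {m0, m5}
Sat(AX A[start U ready]) = {s : every successor in {m0, m5}} = {m0, m1}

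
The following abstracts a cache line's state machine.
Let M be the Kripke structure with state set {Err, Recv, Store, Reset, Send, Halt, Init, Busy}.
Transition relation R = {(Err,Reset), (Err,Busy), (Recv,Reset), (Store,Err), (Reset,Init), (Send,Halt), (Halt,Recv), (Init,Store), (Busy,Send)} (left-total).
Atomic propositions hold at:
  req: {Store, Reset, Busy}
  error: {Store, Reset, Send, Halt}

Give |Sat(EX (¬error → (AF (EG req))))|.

5

Sat(¬error) = {Err, Recv, Init, Busy}
EG req: greatest fixpoint, start Z0 = {Store, Reset, Busy}, keep only states in Sat with some successor in Z. Z1 = ∅; fixed.
Sat(EG req) = ∅
AF (EG req): least fixpoint, start Z0 = ∅, add states with every successor in Z. Already a fixed point.
Sat(AF (EG req)) = ∅
Sat(¬error → (AF (EG req))) = {Store, Reset, Send, Halt}
Sat(EX (¬error → (AF (EG req)))) = {s : some successor in {Store, Reset, Send, Halt}} = {Err, Recv, Send, Init, Busy}
|Sat(EX (¬error → (AF (EG req))))| = |{Err, Recv, Send, Init, Busy}| = 5.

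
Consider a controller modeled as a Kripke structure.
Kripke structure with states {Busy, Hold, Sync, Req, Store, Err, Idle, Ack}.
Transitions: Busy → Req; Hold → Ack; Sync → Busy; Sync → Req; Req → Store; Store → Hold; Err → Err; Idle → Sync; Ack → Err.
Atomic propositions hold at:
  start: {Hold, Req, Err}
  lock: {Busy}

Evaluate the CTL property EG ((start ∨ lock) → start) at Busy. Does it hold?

Sat(start ∨ lock) = {Busy, Hold, Req, Err}
Sat((start ∨ lock) → start) = {Hold, Sync, Req, Store, Err, Idle, Ack}
EG ((start ∨ lock) → start): greatest fixpoint, start Z0 = {Hold, Sync, Req, Store, Err, Idle, Ack}, keep only states in Sat with some successor in Z. Already a fixed point.
Sat(EG ((start ∨ lock) → start)) = {Hold, Sync, Req, Store, Err, Idle, Ack}
Busy ∉ Sat(EG ((start ∨ lock) → start)) = {Hold, Sync, Req, Store, Err, Idle, Ack}, so the formula does not hold at Busy.

No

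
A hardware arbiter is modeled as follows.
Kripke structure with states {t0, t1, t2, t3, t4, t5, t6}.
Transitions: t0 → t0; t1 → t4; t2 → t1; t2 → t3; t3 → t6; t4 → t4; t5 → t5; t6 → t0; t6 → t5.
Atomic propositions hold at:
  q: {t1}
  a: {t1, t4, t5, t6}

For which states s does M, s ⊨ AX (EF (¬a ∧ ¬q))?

{t0, t3}

Sat(¬a) = {t0, t2, t3}
Sat(¬q) = {t0, t2, t3, t4, t5, t6}
Sat(¬a ∧ ¬q) = {t0, t2, t3}
EF (¬a ∧ ¬q): least fixpoint, start Z0 = {t0, t2, t3}, add states with some successor in Z. Z1 = {t0, t2, t3, t6}; fixed.
Sat(EF (¬a ∧ ¬q)) = {t0, t2, t3, t6}
Sat(AX (EF (¬a ∧ ¬q))) = {s : every successor in {t0, t2, t3, t6}} = {t0, t3}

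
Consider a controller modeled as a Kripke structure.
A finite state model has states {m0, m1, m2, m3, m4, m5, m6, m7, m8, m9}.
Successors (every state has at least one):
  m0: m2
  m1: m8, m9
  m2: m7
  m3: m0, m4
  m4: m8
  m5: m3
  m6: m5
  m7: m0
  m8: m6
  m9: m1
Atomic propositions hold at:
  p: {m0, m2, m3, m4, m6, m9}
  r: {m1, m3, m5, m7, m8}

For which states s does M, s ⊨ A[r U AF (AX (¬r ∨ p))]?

Sat(¬r) = {m0, m2, m4, m6, m9}
Sat(¬r ∨ p) = {m0, m2, m3, m4, m6, m9}
Sat(AX (¬r ∨ p)) = {s : every successor in {m0, m2, m3, m4, m6, m9}} = {m0, m3, m5, m7, m8}
AF (AX (¬r ∨ p)): least fixpoint, start Z0 = {m0, m3, m5, m7, m8}, add states with every successor in Z. Z1 = {m0, m2, m3, m4, m5, m6, m7, m8}; fixed.
Sat(AF (AX (¬r ∨ p))) = {m0, m2, m3, m4, m5, m6, m7, m8}
A[r U AF (AX (¬r ∨ p))]: least fixpoint, start Z0 = Sat(AF (AX (¬r ∨ p))) = {m0, m2, m3, m4, m5, m6, m7, m8}, add states in Sat(r) with every successor in Z. Already a fixed point.
Sat(A[r U AF (AX (¬r ∨ p))]) = {m0, m2, m3, m4, m5, m6, m7, m8}

{m0, m2, m3, m4, m5, m6, m7, m8}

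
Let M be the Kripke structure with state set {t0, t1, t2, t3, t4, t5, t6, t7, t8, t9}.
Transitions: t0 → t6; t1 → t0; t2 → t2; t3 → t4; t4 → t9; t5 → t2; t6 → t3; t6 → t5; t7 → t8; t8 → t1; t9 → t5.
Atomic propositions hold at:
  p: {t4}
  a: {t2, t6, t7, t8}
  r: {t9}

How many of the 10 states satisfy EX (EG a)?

EG a: greatest fixpoint, start Z0 = {t2, t6, t7, t8}, keep only states in Sat with some successor in Z. Z1 = {t2, t7}; Z2 = {t2}; fixed.
Sat(EG a) = {t2}
Sat(EX (EG a)) = {s : some successor in {t2}} = {t2, t5}
|Sat(EX (EG a))| = |{t2, t5}| = 2.

2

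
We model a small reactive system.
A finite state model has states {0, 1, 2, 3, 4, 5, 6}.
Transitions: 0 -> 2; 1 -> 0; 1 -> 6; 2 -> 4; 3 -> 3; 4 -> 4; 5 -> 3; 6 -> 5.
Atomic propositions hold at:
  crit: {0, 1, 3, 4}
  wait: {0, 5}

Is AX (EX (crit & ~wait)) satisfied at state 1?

No

Sat(~wait) = {1, 2, 3, 4, 6}
Sat(crit & ~wait) = {1, 3, 4}
Sat(EX (crit & ~wait)) = {s : some successor in {1, 3, 4}} = {2, 3, 4, 5}
Sat(AX (EX (crit & ~wait))) = {s : every successor in {2, 3, 4, 5}} = {0, 2, 3, 4, 5, 6}
1 ∉ Sat(AX (EX (crit & ~wait))) = {0, 2, 3, 4, 5, 6}, so the formula does not hold at 1.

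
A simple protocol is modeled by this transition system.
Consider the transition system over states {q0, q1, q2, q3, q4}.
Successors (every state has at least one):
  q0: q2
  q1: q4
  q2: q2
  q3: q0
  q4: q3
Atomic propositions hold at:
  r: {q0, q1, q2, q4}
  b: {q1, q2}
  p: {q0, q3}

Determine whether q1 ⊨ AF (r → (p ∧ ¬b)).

Sat(¬b) = {q0, q3, q4}
Sat(p ∧ ¬b) = {q0, q3}
Sat(r → (p ∧ ¬b)) = {q0, q3}
AF (r → (p ∧ ¬b)): least fixpoint, start Z0 = {q0, q3}, add states with every successor in Z. Z1 = {q0, q3, q4}; Z2 = {q0, q1, q3, q4}; fixed.
Sat(AF (r → (p ∧ ¬b))) = {q0, q1, q3, q4}
q1 ∈ Sat(AF (r → (p ∧ ¬b))) = {q0, q1, q3, q4}, so the formula holds at q1.

Yes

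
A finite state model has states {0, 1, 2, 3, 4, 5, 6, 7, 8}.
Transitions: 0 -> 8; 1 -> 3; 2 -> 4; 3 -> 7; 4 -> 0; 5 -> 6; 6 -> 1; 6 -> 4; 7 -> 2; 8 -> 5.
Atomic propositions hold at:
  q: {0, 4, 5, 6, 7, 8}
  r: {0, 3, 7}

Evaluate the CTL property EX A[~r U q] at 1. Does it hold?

Sat(~r) = {1, 2, 4, 5, 6, 8}
A[~r U q]: least fixpoint, start Z0 = Sat(q) = {0, 4, 5, 6, 7, 8}, add states in Sat(~r) with every successor in Z. Z1 = {0, 2, 4, 5, 6, 7, 8}; fixed.
Sat(A[~r U q]) = {0, 2, 4, 5, 6, 7, 8}
Sat(EX A[~r U q]) = {s : some successor in {0, 2, 4, 5, 6, 7, 8}} = {0, 2, 3, 4, 5, 6, 7, 8}
1 ∉ Sat(EX A[~r U q]) = {0, 2, 3, 4, 5, 6, 7, 8}, so the formula does not hold at 1.

No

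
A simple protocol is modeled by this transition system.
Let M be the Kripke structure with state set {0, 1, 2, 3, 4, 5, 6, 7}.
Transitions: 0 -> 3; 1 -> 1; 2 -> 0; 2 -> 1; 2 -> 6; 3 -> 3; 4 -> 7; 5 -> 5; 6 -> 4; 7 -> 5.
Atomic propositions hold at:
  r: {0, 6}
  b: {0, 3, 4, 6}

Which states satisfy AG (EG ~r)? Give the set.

{1, 3, 4, 5, 7}

Sat(~r) = {1, 2, 3, 4, 5, 7}
EG ~r: greatest fixpoint, start Z0 = {1, 2, 3, 4, 5, 7}, keep only states in Sat with some successor in Z. Already a fixed point.
Sat(EG ~r) = {1, 2, 3, 4, 5, 7}
AG (EG ~r): greatest fixpoint, start Z0 = {1, 2, 3, 4, 5, 7}, keep only states in Sat with every successor in Z. Z1 = {1, 3, 4, 5, 7}; fixed.
Sat(AG (EG ~r)) = {1, 3, 4, 5, 7}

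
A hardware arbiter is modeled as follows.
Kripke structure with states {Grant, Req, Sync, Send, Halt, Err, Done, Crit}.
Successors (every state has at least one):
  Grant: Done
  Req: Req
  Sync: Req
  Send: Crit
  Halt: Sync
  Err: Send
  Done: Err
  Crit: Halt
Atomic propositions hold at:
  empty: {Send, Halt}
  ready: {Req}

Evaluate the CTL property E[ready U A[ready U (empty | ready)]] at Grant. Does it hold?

No

Sat(empty | ready) = {Req, Send, Halt}
A[ready U (empty | ready)]: least fixpoint, start Z0 = Sat((empty | ready)) = {Req, Send, Halt}, add states in Sat(ready) with every successor in Z. Already a fixed point.
Sat(A[ready U (empty | ready)]) = {Req, Send, Halt}
E[ready U A[ready U (empty | ready)]]: least fixpoint, start Z0 = Sat(A[ready U (empty | ready)]) = {Req, Send, Halt}, add states in Sat(ready) with some successor in Z. Already a fixed point.
Sat(E[ready U A[ready U (empty | ready)]]) = {Req, Send, Halt}
Grant ∉ Sat(E[ready U A[ready U (empty | ready)]]) = {Req, Send, Halt}, so the formula does not hold at Grant.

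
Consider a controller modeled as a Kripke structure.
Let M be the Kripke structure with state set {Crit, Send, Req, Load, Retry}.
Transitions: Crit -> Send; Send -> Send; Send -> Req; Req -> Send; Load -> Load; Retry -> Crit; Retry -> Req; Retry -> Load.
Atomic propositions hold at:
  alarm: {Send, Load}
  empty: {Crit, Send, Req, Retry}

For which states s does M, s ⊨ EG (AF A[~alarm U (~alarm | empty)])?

{Crit, Send, Req, Retry}

Sat(~alarm) = {Crit, Req, Retry}
Sat(~alarm | empty) = {Crit, Send, Req, Retry}
A[~alarm U (~alarm | empty)]: least fixpoint, start Z0 = Sat((~alarm | empty)) = {Crit, Send, Req, Retry}, add states in Sat(~alarm) with every successor in Z. Already a fixed point.
Sat(A[~alarm U (~alarm | empty)]) = {Crit, Send, Req, Retry}
AF A[~alarm U (~alarm | empty)]: least fixpoint, start Z0 = {Crit, Send, Req, Retry}, add states with every successor in Z. Already a fixed point.
Sat(AF A[~alarm U (~alarm | empty)]) = {Crit, Send, Req, Retry}
EG (AF A[~alarm U (~alarm | empty)]): greatest fixpoint, start Z0 = {Crit, Send, Req, Retry}, keep only states in Sat with some successor in Z. Already a fixed point.
Sat(EG (AF A[~alarm U (~alarm | empty)])) = {Crit, Send, Req, Retry}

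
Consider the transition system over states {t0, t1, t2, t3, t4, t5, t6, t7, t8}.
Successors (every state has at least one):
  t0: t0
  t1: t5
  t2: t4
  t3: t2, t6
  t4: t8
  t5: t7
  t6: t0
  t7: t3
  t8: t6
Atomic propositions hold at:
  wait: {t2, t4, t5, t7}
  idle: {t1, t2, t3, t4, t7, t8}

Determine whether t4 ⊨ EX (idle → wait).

No

Sat(idle → wait) = {t0, t2, t4, t5, t6, t7}
Sat(EX (idle → wait)) = {s : some successor in {t0, t2, t4, t5, t6, t7}} = {t0, t1, t2, t3, t5, t6, t8}
t4 ∉ Sat(EX (idle → wait)) = {t0, t1, t2, t3, t5, t6, t8}, so the formula does not hold at t4.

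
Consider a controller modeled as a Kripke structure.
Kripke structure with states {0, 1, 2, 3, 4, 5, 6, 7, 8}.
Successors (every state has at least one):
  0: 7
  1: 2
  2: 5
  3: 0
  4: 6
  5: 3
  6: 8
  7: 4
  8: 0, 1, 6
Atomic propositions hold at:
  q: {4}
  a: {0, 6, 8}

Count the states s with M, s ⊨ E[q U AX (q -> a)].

Sat(q -> a) = {0, 1, 2, 3, 5, 6, 7, 8}
Sat(AX (q -> a)) = {s : every successor in {0, 1, 2, 3, 5, 6, 7, 8}} = {0, 1, 2, 3, 4, 5, 6, 8}
E[q U AX (q -> a)]: least fixpoint, start Z0 = Sat(AX (q -> a)) = {0, 1, 2, 3, 4, 5, 6, 8}, add states in Sat(q) with some successor in Z. Already a fixed point.
Sat(E[q U AX (q -> a)]) = {0, 1, 2, 3, 4, 5, 6, 8}
|Sat(E[q U AX (q -> a)])| = |{0, 1, 2, 3, 4, 5, 6, 8}| = 8.

8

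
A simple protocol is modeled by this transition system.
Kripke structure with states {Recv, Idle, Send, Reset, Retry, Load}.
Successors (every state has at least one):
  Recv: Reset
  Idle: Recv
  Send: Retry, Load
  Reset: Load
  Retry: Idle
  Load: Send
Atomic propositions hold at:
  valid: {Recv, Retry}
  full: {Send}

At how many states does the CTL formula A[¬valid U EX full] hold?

2

Sat(¬valid) = {Idle, Send, Reset, Load}
Sat(EX full) = {s : some successor in {Send}} = {Load}
A[¬valid U EX full]: least fixpoint, start Z0 = Sat(EX full) = {Load}, add states in Sat(¬valid) with every successor in Z. Z1 = {Reset, Load}; fixed.
Sat(A[¬valid U EX full]) = {Reset, Load}
|Sat(A[¬valid U EX full])| = |{Reset, Load}| = 2.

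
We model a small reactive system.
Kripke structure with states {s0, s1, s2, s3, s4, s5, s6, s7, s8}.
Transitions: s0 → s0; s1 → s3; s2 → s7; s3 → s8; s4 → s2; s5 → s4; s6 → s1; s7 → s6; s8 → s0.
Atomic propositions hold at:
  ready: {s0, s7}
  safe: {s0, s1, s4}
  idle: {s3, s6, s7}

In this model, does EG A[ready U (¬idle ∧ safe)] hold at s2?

No

Sat(¬idle) = {s0, s1, s2, s4, s5, s8}
Sat(¬idle ∧ safe) = {s0, s1, s4}
A[ready U (¬idle ∧ safe)]: least fixpoint, start Z0 = Sat((¬idle ∧ safe)) = {s0, s1, s4}, add states in Sat(ready) with every successor in Z. Already a fixed point.
Sat(A[ready U (¬idle ∧ safe)]) = {s0, s1, s4}
EG A[ready U (¬idle ∧ safe)]: greatest fixpoint, start Z0 = {s0, s1, s4}, keep only states in Sat with some successor in Z. Z1 = {s0}; fixed.
Sat(EG A[ready U (¬idle ∧ safe)]) = {s0}
s2 ∉ Sat(EG A[ready U (¬idle ∧ safe)]) = {s0}, so the formula does not hold at s2.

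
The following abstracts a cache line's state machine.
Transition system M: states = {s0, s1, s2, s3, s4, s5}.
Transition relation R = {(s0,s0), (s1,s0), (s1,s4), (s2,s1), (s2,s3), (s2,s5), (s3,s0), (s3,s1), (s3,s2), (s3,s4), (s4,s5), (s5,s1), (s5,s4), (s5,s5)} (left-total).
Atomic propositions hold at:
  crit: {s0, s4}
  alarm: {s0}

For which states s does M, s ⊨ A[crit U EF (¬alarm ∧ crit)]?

Sat(¬alarm) = {s1, s2, s3, s4, s5}
Sat(¬alarm ∧ crit) = {s4}
EF (¬alarm ∧ crit): least fixpoint, start Z0 = {s4}, add states with some successor in Z. Z1 = {s1, s3, s4, s5}; Z2 = {s1, s2, s3, s4, s5}; fixed.
Sat(EF (¬alarm ∧ crit)) = {s1, s2, s3, s4, s5}
A[crit U EF (¬alarm ∧ crit)]: least fixpoint, start Z0 = Sat(EF (¬alarm ∧ crit)) = {s1, s2, s3, s4, s5}, add states in Sat(crit) with every successor in Z. Already a fixed point.
Sat(A[crit U EF (¬alarm ∧ crit)]) = {s1, s2, s3, s4, s5}

{s1, s2, s3, s4, s5}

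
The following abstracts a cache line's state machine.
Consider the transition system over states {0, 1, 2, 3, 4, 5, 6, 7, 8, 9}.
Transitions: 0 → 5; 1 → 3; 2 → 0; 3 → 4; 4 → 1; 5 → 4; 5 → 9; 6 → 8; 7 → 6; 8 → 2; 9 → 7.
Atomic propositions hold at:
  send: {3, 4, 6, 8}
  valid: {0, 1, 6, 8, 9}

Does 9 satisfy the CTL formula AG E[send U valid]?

E[send U valid]: least fixpoint, start Z0 = Sat(valid) = {0, 1, 6, 8, 9}, add states in Sat(send) with some successor in Z. Z1 = {0, 1, 4, 6, 8, 9}; Z2 = {0, 1, 3, 4, 6, 8, 9}; fixed.
Sat(E[send U valid]) = {0, 1, 3, 4, 6, 8, 9}
AG E[send U valid]: greatest fixpoint, start Z0 = {0, 1, 3, 4, 6, 8, 9}, keep only states in Sat with every successor in Z. Z1 = {1, 3, 4, 6}; Z2 = {1, 3, 4}; fixed.
Sat(AG E[send U valid]) = {1, 3, 4}
9 ∉ Sat(AG E[send U valid]) = {1, 3, 4}, so the formula does not hold at 9.

No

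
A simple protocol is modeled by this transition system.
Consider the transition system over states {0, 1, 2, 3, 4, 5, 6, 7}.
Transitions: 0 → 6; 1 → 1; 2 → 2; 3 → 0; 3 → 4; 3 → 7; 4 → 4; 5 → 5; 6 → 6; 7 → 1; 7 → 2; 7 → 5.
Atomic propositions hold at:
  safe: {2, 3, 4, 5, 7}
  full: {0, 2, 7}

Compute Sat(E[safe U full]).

{0, 2, 3, 7}

E[safe U full]: least fixpoint, start Z0 = Sat(full) = {0, 2, 7}, add states in Sat(safe) with some successor in Z. Z1 = {0, 2, 3, 7}; fixed.
Sat(E[safe U full]) = {0, 2, 3, 7}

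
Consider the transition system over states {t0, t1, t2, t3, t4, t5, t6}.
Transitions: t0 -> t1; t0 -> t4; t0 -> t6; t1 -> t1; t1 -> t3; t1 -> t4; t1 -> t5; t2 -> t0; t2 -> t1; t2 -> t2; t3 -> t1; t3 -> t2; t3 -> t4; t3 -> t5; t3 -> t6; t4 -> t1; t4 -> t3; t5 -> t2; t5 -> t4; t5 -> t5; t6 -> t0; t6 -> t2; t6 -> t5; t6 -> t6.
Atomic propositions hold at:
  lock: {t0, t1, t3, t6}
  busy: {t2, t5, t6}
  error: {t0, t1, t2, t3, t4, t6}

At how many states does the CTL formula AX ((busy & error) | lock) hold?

Sat(busy & error) = {t2, t6}
Sat((busy & error) | lock) = {t0, t1, t2, t3, t6}
Sat(AX ((busy & error) | lock)) = {s : every successor in {t0, t1, t2, t3, t6}} = {t2, t4}
|Sat(AX ((busy & error) | lock))| = |{t2, t4}| = 2.

2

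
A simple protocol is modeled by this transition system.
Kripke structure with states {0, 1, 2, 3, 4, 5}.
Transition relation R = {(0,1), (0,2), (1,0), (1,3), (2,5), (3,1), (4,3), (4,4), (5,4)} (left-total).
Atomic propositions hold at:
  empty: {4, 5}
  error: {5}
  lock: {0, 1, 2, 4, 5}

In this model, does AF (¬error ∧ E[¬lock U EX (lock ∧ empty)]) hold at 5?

Yes

Sat(¬error) = {0, 1, 2, 3, 4}
Sat(¬lock) = {3}
Sat(lock ∧ empty) = {4, 5}
Sat(EX (lock ∧ empty)) = {s : some successor in {4, 5}} = {2, 4, 5}
E[¬lock U EX (lock ∧ empty)]: least fixpoint, start Z0 = Sat(EX (lock ∧ empty)) = {2, 4, 5}, add states in Sat(¬lock) with some successor in Z. Already a fixed point.
Sat(E[¬lock U EX (lock ∧ empty)]) = {2, 4, 5}
Sat(¬error ∧ E[¬lock U EX (lock ∧ empty)]) = {2, 4}
AF (¬error ∧ E[¬lock U EX (lock ∧ empty)]): least fixpoint, start Z0 = {2, 4}, add states with every successor in Z. Z1 = {2, 4, 5}; fixed.
Sat(AF (¬error ∧ E[¬lock U EX (lock ∧ empty)])) = {2, 4, 5}
5 ∈ Sat(AF (¬error ∧ E[¬lock U EX (lock ∧ empty)])) = {2, 4, 5}, so the formula holds at 5.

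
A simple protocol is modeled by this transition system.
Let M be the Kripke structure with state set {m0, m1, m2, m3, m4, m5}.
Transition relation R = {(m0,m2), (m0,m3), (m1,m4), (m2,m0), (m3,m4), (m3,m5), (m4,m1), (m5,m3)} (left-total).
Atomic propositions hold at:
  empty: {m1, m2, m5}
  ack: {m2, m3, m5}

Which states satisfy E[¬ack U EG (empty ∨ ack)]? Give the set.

Sat(¬ack) = {m0, m1, m4}
Sat(empty ∨ ack) = {m1, m2, m3, m5}
EG (empty ∨ ack): greatest fixpoint, start Z0 = {m1, m2, m3, m5}, keep only states in Sat with some successor in Z. Z1 = {m3, m5}; fixed.
Sat(EG (empty ∨ ack)) = {m3, m5}
E[¬ack U EG (empty ∨ ack)]: least fixpoint, start Z0 = Sat(EG (empty ∨ ack)) = {m3, m5}, add states in Sat(¬ack) with some successor in Z. Z1 = {m0, m3, m5}; fixed.
Sat(E[¬ack U EG (empty ∨ ack)]) = {m0, m3, m5}

{m0, m3, m5}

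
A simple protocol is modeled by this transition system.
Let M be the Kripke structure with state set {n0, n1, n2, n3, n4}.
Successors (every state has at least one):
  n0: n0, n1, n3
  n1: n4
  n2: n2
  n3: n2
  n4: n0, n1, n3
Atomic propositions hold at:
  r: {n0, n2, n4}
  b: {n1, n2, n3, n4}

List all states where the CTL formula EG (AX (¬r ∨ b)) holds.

{n2, n3}

Sat(¬r) = {n1, n3}
Sat(¬r ∨ b) = {n1, n2, n3, n4}
Sat(AX (¬r ∨ b)) = {s : every successor in {n1, n2, n3, n4}} = {n1, n2, n3}
EG (AX (¬r ∨ b)): greatest fixpoint, start Z0 = {n1, n2, n3}, keep only states in Sat with some successor in Z. Z1 = {n2, n3}; fixed.
Sat(EG (AX (¬r ∨ b))) = {n2, n3}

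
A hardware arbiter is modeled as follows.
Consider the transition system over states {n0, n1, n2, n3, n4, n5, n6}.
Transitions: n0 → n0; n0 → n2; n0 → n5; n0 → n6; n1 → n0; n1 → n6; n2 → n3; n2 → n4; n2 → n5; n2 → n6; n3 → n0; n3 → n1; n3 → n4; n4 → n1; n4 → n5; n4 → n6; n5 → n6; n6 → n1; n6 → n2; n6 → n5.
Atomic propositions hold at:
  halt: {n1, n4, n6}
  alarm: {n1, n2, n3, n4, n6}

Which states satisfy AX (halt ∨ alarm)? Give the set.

{n5}

Sat(halt ∨ alarm) = {n1, n2, n3, n4, n6}
Sat(AX (halt ∨ alarm)) = {s : every successor in {n1, n2, n3, n4, n6}} = {n5}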